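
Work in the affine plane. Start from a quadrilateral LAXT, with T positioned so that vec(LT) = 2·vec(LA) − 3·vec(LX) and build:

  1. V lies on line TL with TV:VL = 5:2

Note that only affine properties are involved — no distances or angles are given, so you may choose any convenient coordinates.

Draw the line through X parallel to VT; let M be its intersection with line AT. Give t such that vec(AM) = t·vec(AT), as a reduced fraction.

t = 1/3

Choose coordinates L = (0, 0), A = (1, 0), X = (0, 1), T = (2, -3).
1. V lies on line TL with TV:VL = 5:2 ⇒ V = (4/7, -6/7)
through X parallel to VT: direction (10/7, -15/7); meets AT at M = (4/3, -1)
M = A + t·(T−A) with t = 1/3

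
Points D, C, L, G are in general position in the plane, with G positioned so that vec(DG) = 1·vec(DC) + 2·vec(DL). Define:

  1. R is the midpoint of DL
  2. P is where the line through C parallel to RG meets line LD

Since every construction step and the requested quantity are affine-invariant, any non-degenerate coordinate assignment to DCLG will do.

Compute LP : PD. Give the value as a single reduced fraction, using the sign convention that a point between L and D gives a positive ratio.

Choose coordinates D = (0, 0), C = (1, 0), L = (0, 1), G = (1, 2).
1. R is the midpoint of DL ⇒ R = (0, 1/2)
2. P is where the line through C parallel to RG meets line LD ⇒ P = (0, -3/2)
P = L + t·(D−L) with t = 5/2, so LP:PD = t:(1−t) = 5/2:-3/2

LP:PD = -5/3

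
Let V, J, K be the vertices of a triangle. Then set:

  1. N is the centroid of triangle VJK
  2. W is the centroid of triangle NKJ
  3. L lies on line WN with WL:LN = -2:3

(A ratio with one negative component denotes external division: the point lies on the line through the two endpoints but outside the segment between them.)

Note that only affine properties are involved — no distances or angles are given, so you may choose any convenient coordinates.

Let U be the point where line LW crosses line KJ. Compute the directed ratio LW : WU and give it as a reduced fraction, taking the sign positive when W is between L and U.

Assign V = (0, 0), J = (1, 0), K = (0, 1) — the answer is frame-independent, so this choice is without loss of generality.
1. N is the centroid of triangle VJK ⇒ N = (1/3, 1/3)
2. W is the centroid of triangle NKJ ⇒ W = (4/9, 4/9)
3. L lies on line WN with WL:LN = -2:3 ⇒ L = (2/3, 2/3)
line LW meets KJ at U = (1/2, 1/2)
W = L + t·(U−L) with t = 4/3, so LW:WU = 4/3:-1/3

LW:WU = -4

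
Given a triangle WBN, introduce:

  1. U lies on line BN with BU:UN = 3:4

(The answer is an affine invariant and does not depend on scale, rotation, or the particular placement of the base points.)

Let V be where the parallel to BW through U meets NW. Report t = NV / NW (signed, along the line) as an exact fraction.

t = 4/7

Set W = (0, 0), B = (1, 0), N = (0, 1); any affine frame gives the same invariant.
1. U lies on line BN with BU:UN = 3:4 ⇒ U = (4/7, 3/7)
through U parallel to BW: direction (-1, 0); meets NW at V = (0, 3/7)
V = N + t·(W−N) with t = 4/7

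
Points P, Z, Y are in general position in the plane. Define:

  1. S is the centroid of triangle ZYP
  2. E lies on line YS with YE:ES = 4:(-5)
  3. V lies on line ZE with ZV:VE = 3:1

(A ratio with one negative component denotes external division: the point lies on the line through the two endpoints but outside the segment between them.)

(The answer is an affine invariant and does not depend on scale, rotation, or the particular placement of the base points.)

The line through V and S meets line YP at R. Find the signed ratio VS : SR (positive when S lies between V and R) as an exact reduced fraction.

VS:SR = -13/4

Work in coordinates with P = (0, 0), Z = (1, 0), Y = (0, 1).
1. S is the centroid of triangle ZYP ⇒ S = (1/3, 1/3)
2. E lies on line YS with YE:ES = 4:(-5) ⇒ E = (-4/3, 11/3)
3. V lies on line ZE with ZV:VE = 3:1 ⇒ V = (-3/4, 11/4)
line VS meets YP at R = (0, 14/13)
S = V + t·(R−V) with t = 13/9, so VS:SR = 13/9:-4/9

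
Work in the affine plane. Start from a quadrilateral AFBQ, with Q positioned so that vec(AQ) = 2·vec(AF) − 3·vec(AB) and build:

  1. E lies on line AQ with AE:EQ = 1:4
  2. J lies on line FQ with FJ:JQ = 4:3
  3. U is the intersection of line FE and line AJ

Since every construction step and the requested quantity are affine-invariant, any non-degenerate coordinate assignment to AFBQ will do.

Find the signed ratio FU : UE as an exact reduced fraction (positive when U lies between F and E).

Set A = (0, 0), F = (1, 0), B = (0, 1), Q = (2, -3); any affine frame gives the same invariant.
1. E lies on line AQ with AE:EQ = 1:4 ⇒ E = (2/5, -3/5)
2. J lies on line FQ with FJ:JQ = 4:3 ⇒ J = (11/7, -12/7)
3. U is the intersection of line FE and line AJ ⇒ U = (11/23, -12/23)
U = F + t·(E−F) with t = 20/23, so FU:UE = t:(1−t) = 20/23:3/23

FU:UE = 20/3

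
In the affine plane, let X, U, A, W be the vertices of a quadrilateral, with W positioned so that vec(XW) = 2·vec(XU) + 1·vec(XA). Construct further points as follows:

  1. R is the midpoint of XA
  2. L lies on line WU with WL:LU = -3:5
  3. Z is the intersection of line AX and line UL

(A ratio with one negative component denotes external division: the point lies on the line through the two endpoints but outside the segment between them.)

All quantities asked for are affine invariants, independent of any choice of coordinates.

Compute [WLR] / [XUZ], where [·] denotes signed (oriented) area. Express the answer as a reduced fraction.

Assign X = (0, 0), U = (1, 0), A = (0, 1), W = (2, 1) — the answer is frame-independent, so this choice is without loss of generality.
1. R is the midpoint of XA ⇒ R = (0, 1/2)
2. L lies on line WU with WL:LU = -3:5 ⇒ L = (7/2, 5/2)
3. Z is the intersection of line AX and line UL ⇒ Z = (0, -1)
2·[WLR] = 9/4, 2·[XUZ] = -1
[WLR]:[XUZ] = 9/4:-1 = -9/4

[WLR]:[XUZ] = -9/4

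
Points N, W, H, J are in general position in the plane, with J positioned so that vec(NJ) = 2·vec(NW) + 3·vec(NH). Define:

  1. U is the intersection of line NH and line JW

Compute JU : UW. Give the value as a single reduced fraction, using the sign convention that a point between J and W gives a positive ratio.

Choose coordinates N = (0, 0), W = (1, 0), H = (0, 1), J = (2, 3).
1. U is the intersection of line NH and line JW ⇒ U = (0, -3)
U = J + t·(W−J) with t = 2, so JU:UW = t:(1−t) = 2:-1

JU:UW = -2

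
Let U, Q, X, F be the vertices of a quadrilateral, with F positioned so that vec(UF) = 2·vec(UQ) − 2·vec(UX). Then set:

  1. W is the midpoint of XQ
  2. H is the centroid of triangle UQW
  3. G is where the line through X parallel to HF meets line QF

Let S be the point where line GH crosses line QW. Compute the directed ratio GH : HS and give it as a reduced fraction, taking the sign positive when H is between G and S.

Work in coordinates with U = (0, 0), Q = (1, 0), X = (0, 1), F = (2, -2).
1. W is the midpoint of XQ ⇒ W = (1/2, 1/2)
2. H is the centroid of triangle UQW ⇒ H = (1/2, 1/6)
3. G is where the line through X parallel to HF meets line QF ⇒ G = (9/5, -8/5)
line GH meets QW at S = (-3/7, 10/7)
H = G + t·(S−G) with t = 7/12, so GH:HS = 7/12:5/12

GH:HS = 7/5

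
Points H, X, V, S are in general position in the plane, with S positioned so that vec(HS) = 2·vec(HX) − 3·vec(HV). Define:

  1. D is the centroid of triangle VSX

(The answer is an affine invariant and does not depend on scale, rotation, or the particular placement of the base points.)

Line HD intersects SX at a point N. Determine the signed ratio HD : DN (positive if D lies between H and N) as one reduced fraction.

HD:DN = 7/2

Assign H = (0, 0), X = (1, 0), V = (0, 1), S = (2, -3) — the answer is frame-independent, so this choice is without loss of generality.
1. D is the centroid of triangle VSX ⇒ D = (1, -2/3)
line HD meets SX at N = (9/7, -6/7)
D = H + t·(N−H) with t = 7/9, so HD:DN = 7/9:2/9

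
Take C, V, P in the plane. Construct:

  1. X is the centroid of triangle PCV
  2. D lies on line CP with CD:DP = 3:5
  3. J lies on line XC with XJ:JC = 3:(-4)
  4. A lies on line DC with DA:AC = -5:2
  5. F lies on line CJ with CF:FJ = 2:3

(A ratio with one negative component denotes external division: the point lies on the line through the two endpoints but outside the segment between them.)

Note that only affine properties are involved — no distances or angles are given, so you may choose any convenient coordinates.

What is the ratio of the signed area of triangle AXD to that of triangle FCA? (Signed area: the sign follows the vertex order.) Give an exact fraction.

[AXD]:[FCA] = 25/16

Choose coordinates C = (0, 0), V = (1, 0), P = (0, 1).
1. X is the centroid of triangle PCV ⇒ X = (1/3, 1/3)
2. D lies on line CP with CD:DP = 3:5 ⇒ D = (0, 3/8)
3. J lies on line XC with XJ:JC = 3:(-4) ⇒ J = (4/3, 4/3)
4. A lies on line DC with DA:AC = -5:2 ⇒ A = (0, -1/4)
5. F lies on line CJ with CF:FJ = 2:3 ⇒ F = (8/15, 8/15)
2·[AXD] = 5/24, 2·[FCA] = 2/15
[AXD]:[FCA] = 5/24:2/15 = 25/16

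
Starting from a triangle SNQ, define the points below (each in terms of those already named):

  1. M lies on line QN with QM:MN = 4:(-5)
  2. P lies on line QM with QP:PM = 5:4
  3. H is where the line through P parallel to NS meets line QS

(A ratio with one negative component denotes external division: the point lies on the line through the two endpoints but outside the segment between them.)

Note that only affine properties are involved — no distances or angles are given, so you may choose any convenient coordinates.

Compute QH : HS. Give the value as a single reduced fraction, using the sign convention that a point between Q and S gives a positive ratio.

QH:HS = -20/29

Choose coordinates S = (0, 0), N = (1, 0), Q = (0, 1).
1. M lies on line QN with QM:MN = 4:(-5) ⇒ M = (-4, 5)
2. P lies on line QM with QP:PM = 5:4 ⇒ P = (-20/9, 29/9)
3. H is where the line through P parallel to NS meets line QS ⇒ H = (0, 29/9)
H = Q + t·(S−Q) with t = -20/9, so QH:HS = t:(1−t) = -20/9:29/9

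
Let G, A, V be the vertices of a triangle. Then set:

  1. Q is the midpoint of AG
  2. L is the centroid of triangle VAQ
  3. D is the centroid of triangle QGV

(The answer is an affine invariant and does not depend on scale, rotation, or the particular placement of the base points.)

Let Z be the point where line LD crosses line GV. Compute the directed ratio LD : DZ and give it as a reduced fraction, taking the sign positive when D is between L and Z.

Assign G = (0, 0), A = (1, 0), V = (0, 1) — the answer is frame-independent, so this choice is without loss of generality.
1. Q is the midpoint of AG ⇒ Q = (1/2, 0)
2. L is the centroid of triangle VAQ ⇒ L = (1/2, 1/3)
3. D is the centroid of triangle QGV ⇒ D = (1/6, 1/3)
line LD meets GV at Z = (0, 1/3)
D = L + t·(Z−L) with t = 2/3, so LD:DZ = 2/3:1/3

LD:DZ = 2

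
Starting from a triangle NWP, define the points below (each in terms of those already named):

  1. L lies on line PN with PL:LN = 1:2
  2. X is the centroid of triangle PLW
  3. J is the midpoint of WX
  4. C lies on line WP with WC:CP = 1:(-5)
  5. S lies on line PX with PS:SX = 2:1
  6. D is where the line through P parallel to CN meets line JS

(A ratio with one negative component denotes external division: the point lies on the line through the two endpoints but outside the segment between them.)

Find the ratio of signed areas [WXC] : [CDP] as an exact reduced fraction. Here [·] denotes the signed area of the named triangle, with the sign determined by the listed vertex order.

[WXC]:[CDP] = -91/360

Work in coordinates with N = (0, 0), W = (1, 0), P = (0, 1).
1. L lies on line PN with PL:LN = 1:2 ⇒ L = (0, 2/3)
2. X is the centroid of triangle PLW ⇒ X = (1/3, 5/9)
3. J is the midpoint of WX ⇒ J = (2/3, 5/18)
4. C lies on line WP with WC:CP = 1:(-5) ⇒ C = (5/4, -1/4)
5. S lies on line PX with PS:SX = 2:1 ⇒ S = (2/9, 19/27)
6. D is where the line through P parallel to CN meets line JS ⇒ D = (-10/91, 93/91)
2·[WXC] = 1/36, 2·[CDP] = -10/91
[WXC]:[CDP] = 1/36:-10/91 = -91/360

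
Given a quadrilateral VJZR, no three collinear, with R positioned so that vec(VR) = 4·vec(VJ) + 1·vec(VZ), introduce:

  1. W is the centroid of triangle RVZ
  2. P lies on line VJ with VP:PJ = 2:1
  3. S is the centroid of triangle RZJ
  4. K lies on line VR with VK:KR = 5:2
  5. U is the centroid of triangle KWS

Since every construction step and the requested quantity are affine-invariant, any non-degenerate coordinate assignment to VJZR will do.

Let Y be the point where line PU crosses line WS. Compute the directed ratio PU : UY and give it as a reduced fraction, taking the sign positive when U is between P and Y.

Choose coordinates V = (0, 0), J = (1, 0), Z = (0, 1), R = (4, 1).
1. W is the centroid of triangle RVZ ⇒ W = (4/3, 2/3)
2. P lies on line VJ with VP:PJ = 2:1 ⇒ P = (2/3, 0)
3. S is the centroid of triangle RZJ ⇒ S = (5/3, 2/3)
4. K lies on line VR with VK:KR = 5:2 ⇒ K = (20/7, 5/7)
5. U is the centroid of triangle KWS ⇒ U = (41/21, 43/63)
line PU meets WS at Y = (248/129, 2/3)
U = P + t·(Y−P) with t = 43/42, so PU:UY = 43/42:-1/42

PU:UY = -43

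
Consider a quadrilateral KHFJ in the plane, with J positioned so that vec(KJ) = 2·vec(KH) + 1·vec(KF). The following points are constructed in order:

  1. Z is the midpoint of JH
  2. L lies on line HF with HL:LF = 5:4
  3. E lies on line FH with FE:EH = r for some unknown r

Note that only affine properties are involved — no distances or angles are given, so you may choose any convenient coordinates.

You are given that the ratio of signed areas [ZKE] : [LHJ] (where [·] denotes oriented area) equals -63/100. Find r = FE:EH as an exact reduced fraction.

r = 2/3

Work in coordinates with K = (0, 0), H = (1, 0), F = (0, 1), J = (2, 1).
1. Z is the midpoint of JH ⇒ Z = (3/2, 1/2)
2. L lies on line HF with HL:LF = 5:4 ⇒ L = (4/9, 5/9)
3. With FE:EH = r, write λ = r/(r+1) so E = F + λ·(H−F); E is affine-linear in λ
Every point depending on E is an affine combination of E and λ-independent points, so each such coordinate is linear in λ; the λ² term in each signed area is a multiple of (H−F)×(H−F) = 0, so 2·[ZKE] and 2·[LHJ] are each linear in λ. Evaluating at λ=0 and λ=1:
  2·[ZKE] = 2·λ − 3/2,   2·[LHJ] = 10/9
So [ZKE]:[LHJ] = (2·λ − 3/2) / (10/9). Setting this equal to -63/100:
  2·λ − 3/2 = -63/100·(10/9)  ⇒  λ = 2/5
Then r = λ/(1−λ) = (2/5)/(3/5) = 2/3. Check: with r = 2/3, E = (2/5, 3/5) and [ZKE]:[LHJ] = -63/100 as required.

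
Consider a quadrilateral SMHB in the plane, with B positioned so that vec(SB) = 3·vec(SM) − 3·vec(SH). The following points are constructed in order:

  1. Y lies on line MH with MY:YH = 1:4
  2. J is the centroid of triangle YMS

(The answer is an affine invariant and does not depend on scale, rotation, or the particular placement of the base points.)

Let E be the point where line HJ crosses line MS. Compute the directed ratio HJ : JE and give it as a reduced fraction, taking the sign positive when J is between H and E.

HJ:JE = 14

Set S = (0, 0), M = (1, 0), H = (0, 1), B = (3, -3); any affine frame gives the same invariant.
1. Y lies on line MH with MY:YH = 1:4 ⇒ Y = (4/5, 1/5)
2. J is the centroid of triangle YMS ⇒ J = (3/5, 1/15)
line HJ meets MS at E = (9/14, 0)
J = H + t·(E−H) with t = 14/15, so HJ:JE = 14/15:1/15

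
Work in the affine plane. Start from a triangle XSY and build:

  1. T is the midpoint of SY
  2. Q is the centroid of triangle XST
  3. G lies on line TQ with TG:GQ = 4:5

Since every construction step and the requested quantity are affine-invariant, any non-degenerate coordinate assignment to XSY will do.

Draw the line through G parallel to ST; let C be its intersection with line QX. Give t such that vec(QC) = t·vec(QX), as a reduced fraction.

Assign X = (0, 0), S = (1, 0), Y = (0, 1) — the answer is frame-independent, so this choice is without loss of generality.
1. T is the midpoint of SY ⇒ T = (1/2, 1/2)
2. Q is the centroid of triangle XST ⇒ Q = (1/2, 1/6)
3. G lies on line TQ with TG:GQ = 4:5 ⇒ G = (1/2, 19/54)
through G parallel to ST: direction (-1/2, 1/2); meets QX at C = (23/36, 23/108)
C = Q + t·(X−Q) with t = -5/18

t = -5/18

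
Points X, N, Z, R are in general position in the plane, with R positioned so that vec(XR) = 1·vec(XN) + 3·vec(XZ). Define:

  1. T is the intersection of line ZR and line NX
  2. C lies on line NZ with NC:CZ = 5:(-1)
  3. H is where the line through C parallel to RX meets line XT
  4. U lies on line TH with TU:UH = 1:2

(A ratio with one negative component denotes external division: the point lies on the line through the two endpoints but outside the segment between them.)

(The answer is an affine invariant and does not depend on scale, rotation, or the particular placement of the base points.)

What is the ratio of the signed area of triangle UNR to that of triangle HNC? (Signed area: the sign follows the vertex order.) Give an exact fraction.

[UNR]:[HNC] = 56/25

Set X = (0, 0), N = (1, 0), Z = (0, 1), R = (1, 3); any affine frame gives the same invariant.
1. T is the intersection of line ZR and line NX ⇒ T = (-1/2, 0)
2. C lies on line NZ with NC:CZ = 5:(-1) ⇒ C = (-1/4, 5/4)
3. H is where the line through C parallel to RX meets line XT ⇒ H = (-2/3, 0)
4. U lies on line TH with TU:UH = 1:2 ⇒ U = (-5/9, 0)
2·[UNR] = 14/3, 2·[HNC] = 25/12
[UNR]:[HNC] = 14/3:25/12 = 56/25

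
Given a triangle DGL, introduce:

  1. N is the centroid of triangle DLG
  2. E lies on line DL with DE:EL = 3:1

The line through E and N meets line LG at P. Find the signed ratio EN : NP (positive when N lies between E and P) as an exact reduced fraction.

Work in coordinates with D = (0, 0), G = (1, 0), L = (0, 1).
1. N is the centroid of triangle DLG ⇒ N = (1/3, 1/3)
2. E lies on line DL with DE:EL = 3:1 ⇒ E = (0, 3/4)
line EN meets LG at P = (-1, 2)
N = E + t·(P−E) with t = -1/3, so EN:NP = -1/3:4/3

EN:NP = -1/4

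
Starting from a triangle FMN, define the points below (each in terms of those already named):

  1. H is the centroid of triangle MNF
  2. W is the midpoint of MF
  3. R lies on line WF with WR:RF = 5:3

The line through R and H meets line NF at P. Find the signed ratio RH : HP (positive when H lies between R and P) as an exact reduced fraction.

RH:HP = -7/16

Assign F = (0, 0), M = (1, 0), N = (0, 1) — the answer is frame-independent, so this choice is without loss of generality.
1. H is the centroid of triangle MNF ⇒ H = (1/3, 1/3)
2. W is the midpoint of MF ⇒ W = (1/2, 0)
3. R lies on line WF with WR:RF = 5:3 ⇒ R = (3/16, 0)
line RH meets NF at P = (0, -3/7)
H = R + t·(P−R) with t = -7/9, so RH:HP = -7/9:16/9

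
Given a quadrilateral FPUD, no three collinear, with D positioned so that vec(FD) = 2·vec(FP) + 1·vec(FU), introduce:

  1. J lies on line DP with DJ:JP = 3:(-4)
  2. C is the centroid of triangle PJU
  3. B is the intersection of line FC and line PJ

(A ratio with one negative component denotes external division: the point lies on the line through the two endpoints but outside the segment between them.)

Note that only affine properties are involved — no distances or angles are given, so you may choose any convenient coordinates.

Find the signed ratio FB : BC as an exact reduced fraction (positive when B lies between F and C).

FB:BC = -3/2

Set F = (0, 0), P = (1, 0), U = (0, 1), D = (2, 1); any affine frame gives the same invariant.
1. J lies on line DP with DJ:JP = 3:(-4) ⇒ J = (5, 4)
2. C is the centroid of triangle PJU ⇒ C = (2, 5/3)
3. B is the intersection of line FC and line PJ ⇒ B = (6, 5)
B = F + t·(C−F) with t = 3, so FB:BC = t:(1−t) = 3:-2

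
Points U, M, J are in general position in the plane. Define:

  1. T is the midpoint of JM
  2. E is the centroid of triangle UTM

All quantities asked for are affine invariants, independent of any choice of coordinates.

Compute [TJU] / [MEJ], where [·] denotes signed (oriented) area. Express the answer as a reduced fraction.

[TJU]:[MEJ] = -3/2

Work in coordinates with U = (0, 0), M = (1, 0), J = (0, 1).
1. T is the midpoint of JM ⇒ T = (1/2, 1/2)
2. E is the centroid of triangle UTM ⇒ E = (1/2, 1/6)
2·[TJU] = 1/2, 2·[MEJ] = -1/3
[TJU]:[MEJ] = 1/2:-1/3 = -3/2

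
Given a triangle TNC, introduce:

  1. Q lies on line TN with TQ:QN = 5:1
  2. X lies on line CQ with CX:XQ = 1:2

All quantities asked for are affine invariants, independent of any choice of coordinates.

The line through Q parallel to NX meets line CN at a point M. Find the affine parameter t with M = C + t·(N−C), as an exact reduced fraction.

Choose coordinates T = (0, 0), N = (1, 0), C = (0, 1).
1. Q lies on line TN with TQ:QN = 5:1 ⇒ Q = (5/6, 0)
2. X lies on line CQ with CX:XQ = 1:2 ⇒ X = (5/18, 2/3)
through Q parallel to NX: direction (-13/18, 2/3); meets CN at M = (3, -2)
M = C + t·(N−C) with t = 3

t = 3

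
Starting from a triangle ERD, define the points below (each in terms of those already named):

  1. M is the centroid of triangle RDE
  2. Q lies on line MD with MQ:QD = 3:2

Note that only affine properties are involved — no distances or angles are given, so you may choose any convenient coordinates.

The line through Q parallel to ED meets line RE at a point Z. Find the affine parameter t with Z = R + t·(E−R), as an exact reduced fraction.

Assign E = (0, 0), R = (1, 0), D = (0, 1) — the answer is frame-independent, so this choice is without loss of generality.
1. M is the centroid of triangle RDE ⇒ M = (1/3, 1/3)
2. Q lies on line MD with MQ:QD = 3:2 ⇒ Q = (2/15, 11/15)
through Q parallel to ED: direction (0, 1); meets RE at Z = (2/15, 0)
Z = R + t·(E−R) with t = 13/15

t = 13/15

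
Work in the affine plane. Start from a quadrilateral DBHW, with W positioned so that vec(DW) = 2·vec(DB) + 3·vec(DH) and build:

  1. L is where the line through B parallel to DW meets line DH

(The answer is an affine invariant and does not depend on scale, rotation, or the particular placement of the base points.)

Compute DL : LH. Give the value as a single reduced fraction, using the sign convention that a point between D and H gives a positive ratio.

DL:LH = -3/5

Choose coordinates D = (0, 0), B = (1, 0), H = (0, 1), W = (2, 3).
1. L is where the line through B parallel to DW meets line DH ⇒ L = (0, -3/2)
L = D + t·(H−D) with t = -3/2, so DL:LH = t:(1−t) = -3/2:5/2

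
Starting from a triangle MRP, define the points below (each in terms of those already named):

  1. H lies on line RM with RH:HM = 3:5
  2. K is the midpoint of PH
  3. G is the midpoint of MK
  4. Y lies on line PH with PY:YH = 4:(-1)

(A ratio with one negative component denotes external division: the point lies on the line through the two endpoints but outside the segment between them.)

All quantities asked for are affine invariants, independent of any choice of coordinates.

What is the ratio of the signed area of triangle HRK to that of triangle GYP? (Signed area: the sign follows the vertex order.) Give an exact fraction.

[HRK]:[GYP] = 9/20

Choose coordinates M = (0, 0), R = (1, 0), P = (0, 1).
1. H lies on line RM with RH:HM = 3:5 ⇒ H = (5/8, 0)
2. K is the midpoint of PH ⇒ K = (5/16, 1/2)
3. G is the midpoint of MK ⇒ G = (5/32, 1/4)
4. Y lies on line PH with PY:YH = 4:(-1) ⇒ Y = (5/6, -1/3)
2·[HRK] = 3/16, 2·[GYP] = 5/12
[HRK]:[GYP] = 3/16:5/12 = 9/20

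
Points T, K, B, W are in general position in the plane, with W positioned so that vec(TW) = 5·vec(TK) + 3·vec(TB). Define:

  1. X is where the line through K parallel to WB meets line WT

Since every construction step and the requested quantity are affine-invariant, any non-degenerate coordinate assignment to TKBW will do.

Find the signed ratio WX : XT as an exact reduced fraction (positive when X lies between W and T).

Assign T = (0, 0), K = (1, 0), B = (0, 1), W = (5, 3) — the answer is frame-independent, so this choice is without loss of generality.
1. X is where the line through K parallel to WB meets line WT ⇒ X = (-2, -6/5)
X = W + t·(T−W) with t = 7/5, so WX:XT = t:(1−t) = 7/5:-2/5

WX:XT = -7/2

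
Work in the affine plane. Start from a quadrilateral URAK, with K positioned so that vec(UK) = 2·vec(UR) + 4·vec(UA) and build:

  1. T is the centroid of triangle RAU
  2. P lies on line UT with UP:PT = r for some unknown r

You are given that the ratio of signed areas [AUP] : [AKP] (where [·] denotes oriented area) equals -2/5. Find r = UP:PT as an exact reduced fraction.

Set U = (0, 0), R = (1, 0), A = (0, 1), K = (2, 4); any affine frame gives the same invariant.
1. T is the centroid of triangle RAU ⇒ T = (1/3, 1/3)
2. With UP:PT = r, write λ = r/(r+1) so P = U + λ·(T−U); P is affine-linear in λ
Every point depending on P is an affine combination of P and λ-independent points, so each such coordinate is linear in λ; the λ² term in each signed area is a multiple of (T−U)×(T−U) = 0, so 2·[AUP] and 2·[AKP] are each linear in λ. Evaluating at λ=0 and λ=1:
  2·[AUP] = 1/3·λ,   2·[AKP] = -1/3·λ − 2
So [AUP]:[AKP] = (1/3·λ) / (-1/3·λ − 2). Setting this equal to -2/5:
  1/3·λ = -2/5·(-1/3·λ − 2)  ⇒  λ = 4
Then r = λ/(1−λ) = (4)/(-3) = -4/3. Check: with r = -4/3, P = (4/3, 4/3) and [AUP]:[AKP] = -2/5 as required.

r = -4/3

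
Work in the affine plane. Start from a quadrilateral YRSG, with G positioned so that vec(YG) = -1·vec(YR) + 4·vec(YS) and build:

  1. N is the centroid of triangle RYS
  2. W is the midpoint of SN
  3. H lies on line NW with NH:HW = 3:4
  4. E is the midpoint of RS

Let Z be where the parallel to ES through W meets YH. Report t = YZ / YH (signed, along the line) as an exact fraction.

t = 35/31

Choose coordinates Y = (0, 0), R = (1, 0), S = (0, 1), G = (-1, 4).
1. N is the centroid of triangle RYS ⇒ N = (1/3, 1/3)
2. W is the midpoint of SN ⇒ W = (1/6, 2/3)
3. H lies on line NW with NH:HW = 3:4 ⇒ H = (11/42, 10/21)
4. E is the midpoint of RS ⇒ E = (1/2, 1/2)
through W parallel to ES: direction (-1/2, 1/2); meets YH at Z = (55/186, 50/93)
Z = Y + t·(H−Y) with t = 35/31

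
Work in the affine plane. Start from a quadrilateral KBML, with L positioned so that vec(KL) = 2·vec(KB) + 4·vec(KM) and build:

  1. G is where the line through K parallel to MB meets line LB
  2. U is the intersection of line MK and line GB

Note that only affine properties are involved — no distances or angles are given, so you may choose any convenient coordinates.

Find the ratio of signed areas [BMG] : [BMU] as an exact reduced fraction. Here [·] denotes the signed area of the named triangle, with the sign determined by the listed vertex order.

Choose coordinates K = (0, 0), B = (1, 0), M = (0, 1), L = (2, 4).
1. G is where the line through K parallel to MB meets line LB ⇒ G = (4/5, -4/5)
2. U is the intersection of line MK and line GB ⇒ U = (0, -4)
2·[BMG] = 1, 2·[BMU] = 5
[BMG]:[BMU] = 1:5 = 1/5

[BMG]:[BMU] = 1/5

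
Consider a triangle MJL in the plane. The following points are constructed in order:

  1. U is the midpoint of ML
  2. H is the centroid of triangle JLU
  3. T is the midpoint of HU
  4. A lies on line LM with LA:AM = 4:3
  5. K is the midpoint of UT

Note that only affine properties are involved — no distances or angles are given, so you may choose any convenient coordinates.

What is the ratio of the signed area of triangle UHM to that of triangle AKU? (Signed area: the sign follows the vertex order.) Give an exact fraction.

Assign M = (0, 0), J = (1, 0), L = (0, 1) — the answer is frame-independent, so this choice is without loss of generality.
1. U is the midpoint of ML ⇒ U = (0, 1/2)
2. H is the centroid of triangle JLU ⇒ H = (1/3, 1/2)
3. T is the midpoint of HU ⇒ T = (1/6, 1/2)
4. A lies on line LM with LA:AM = 4:3 ⇒ A = (0, 3/7)
5. K is the midpoint of UT ⇒ K = (1/12, 1/2)
2·[UHM] = -1/6, 2·[AKU] = 1/168
[UHM]:[AKU] = -1/6:1/168 = -28

[UHM]:[AKU] = -28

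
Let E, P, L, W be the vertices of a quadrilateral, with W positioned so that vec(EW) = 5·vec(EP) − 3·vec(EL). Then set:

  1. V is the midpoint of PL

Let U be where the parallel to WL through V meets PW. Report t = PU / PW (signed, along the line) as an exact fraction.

Choose coordinates E = (0, 0), P = (1, 0), L = (0, 1), W = (5, -3).
1. V is the midpoint of PL ⇒ V = (1/2, 1/2)
through V parallel to WL: direction (-5, 4); meets PW at U = (3, -3/2)
U = P + t·(W−P) with t = 1/2

t = 1/2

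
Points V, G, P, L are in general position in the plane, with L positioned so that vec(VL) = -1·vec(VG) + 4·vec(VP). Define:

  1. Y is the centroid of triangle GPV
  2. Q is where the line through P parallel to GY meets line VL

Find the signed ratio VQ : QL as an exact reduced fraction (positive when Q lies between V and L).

Assign V = (0, 0), G = (1, 0), P = (0, 1), L = (-1, 4) — the answer is frame-independent, so this choice is without loss of generality.
1. Y is the centroid of triangle GPV ⇒ Y = (1/3, 1/3)
2. Q is where the line through P parallel to GY meets line VL ⇒ Q = (-2/7, 8/7)
Q = V + t·(L−V) with t = 2/7, so VQ:QL = t:(1−t) = 2/7:5/7

VQ:QL = 2/5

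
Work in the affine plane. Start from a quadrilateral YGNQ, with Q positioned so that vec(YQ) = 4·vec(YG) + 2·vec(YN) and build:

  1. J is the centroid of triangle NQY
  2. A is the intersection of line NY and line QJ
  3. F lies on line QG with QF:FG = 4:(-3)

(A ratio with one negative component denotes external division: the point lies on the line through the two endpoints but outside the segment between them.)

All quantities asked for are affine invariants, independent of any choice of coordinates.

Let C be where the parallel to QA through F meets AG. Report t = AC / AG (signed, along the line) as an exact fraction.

Work in coordinates with Y = (0, 0), G = (1, 0), N = (0, 1), Q = (4, 2).
1. J is the centroid of triangle NQY ⇒ J = (4/3, 1)
2. A is the intersection of line NY and line QJ ⇒ A = (0, 1/2)
3. F lies on line QG with QF:FG = 4:(-3) ⇒ F = (-8, -6)
through F parallel to QA: direction (-4, -3/2); meets AG at C = (4, -3/2)
C = A + t·(G−A) with t = 4

t = 4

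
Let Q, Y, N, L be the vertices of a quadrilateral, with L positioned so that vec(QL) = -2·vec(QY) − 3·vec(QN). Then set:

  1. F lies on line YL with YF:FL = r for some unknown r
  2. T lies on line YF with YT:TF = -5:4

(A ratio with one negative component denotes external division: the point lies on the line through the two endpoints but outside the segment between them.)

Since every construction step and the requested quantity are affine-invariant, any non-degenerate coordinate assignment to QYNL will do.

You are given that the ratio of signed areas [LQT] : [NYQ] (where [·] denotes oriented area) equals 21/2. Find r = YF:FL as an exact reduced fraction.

r = -1/3

Set Q = (0, 0), Y = (1, 0), N = (0, 1), L = (-2, -3); any affine frame gives the same invariant.
1. With YF:FL = r, write λ = r/(r+1) so F = Y + λ·(L−Y); F is affine-linear in λ
2. T lies on line YF with YT:TF = -5:4 ⇒ T is an affine combination of earlier points and hence also affine-linear in λ
Every point depending on F is an affine combination of F and λ-independent points, so each such coordinate is linear in λ; the λ² term in each signed area is a multiple of (L−Y)×(L−Y) = 0, so 2·[LQT] and 2·[NYQ] are each linear in λ. Evaluating at λ=0 and λ=1:
  2·[LQT] = 15·λ − 3,   2·[NYQ] = -1
So [LQT]:[NYQ] = (15·λ − 3) / (-1). Setting this equal to 21/2:
  15·λ − 3 = 21/2·(-1)  ⇒  λ = -1/2
Then r = λ/(1−λ) = (-1/2)/(3/2) = -1/3. Check: with r = -1/3, F = (5/2, 3/2) and [LQT]:[NYQ] = 21/2 as required.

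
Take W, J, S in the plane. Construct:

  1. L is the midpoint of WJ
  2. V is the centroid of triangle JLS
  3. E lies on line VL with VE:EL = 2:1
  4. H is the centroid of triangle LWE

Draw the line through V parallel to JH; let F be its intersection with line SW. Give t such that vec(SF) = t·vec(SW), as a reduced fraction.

Choose coordinates W = (0, 0), J = (1, 0), S = (0, 1).
1. L is the midpoint of WJ ⇒ L = (1/2, 0)
2. V is the centroid of triangle JLS ⇒ V = (1/2, 1/3)
3. E lies on line VL with VE:EL = 2:1 ⇒ E = (1/2, 1/9)
4. H is the centroid of triangle LWE ⇒ H = (1/3, 1/27)
through V parallel to JH: direction (-2/3, 1/27); meets SW at F = (0, 13/36)
F = S + t·(W−S) with t = 23/36

t = 23/36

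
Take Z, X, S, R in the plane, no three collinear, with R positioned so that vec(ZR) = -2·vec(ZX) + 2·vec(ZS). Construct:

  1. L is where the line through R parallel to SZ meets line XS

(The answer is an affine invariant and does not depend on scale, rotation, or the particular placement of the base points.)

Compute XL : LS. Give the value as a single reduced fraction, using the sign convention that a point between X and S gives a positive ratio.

Work in coordinates with Z = (0, 0), X = (1, 0), S = (0, 1), R = (-2, 2).
1. L is where the line through R parallel to SZ meets line XS ⇒ L = (-2, 3)
L = X + t·(S−X) with t = 3, so XL:LS = t:(1−t) = 3:-2

XL:LS = -3/2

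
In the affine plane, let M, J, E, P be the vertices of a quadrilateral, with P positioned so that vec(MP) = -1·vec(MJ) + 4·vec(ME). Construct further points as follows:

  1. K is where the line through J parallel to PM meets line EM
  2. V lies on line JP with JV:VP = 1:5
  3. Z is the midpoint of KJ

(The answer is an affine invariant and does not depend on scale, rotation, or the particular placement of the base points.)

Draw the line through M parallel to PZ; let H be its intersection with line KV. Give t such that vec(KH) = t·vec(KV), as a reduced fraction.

Assign M = (0, 0), J = (1, 0), E = (0, 1), P = (-1, 4) — the answer is frame-independent, so this choice is without loss of generality.
1. K is where the line through J parallel to PM meets line EM ⇒ K = (0, 4)
2. V lies on line JP with JV:VP = 1:5 ⇒ V = (2/3, 2/3)
3. Z is the midpoint of KJ ⇒ Z = (1/2, 2)
through M parallel to PZ: direction (3/2, -2); meets KV at H = (12/11, -16/11)
H = K + t·(V−K) with t = 18/11

t = 18/11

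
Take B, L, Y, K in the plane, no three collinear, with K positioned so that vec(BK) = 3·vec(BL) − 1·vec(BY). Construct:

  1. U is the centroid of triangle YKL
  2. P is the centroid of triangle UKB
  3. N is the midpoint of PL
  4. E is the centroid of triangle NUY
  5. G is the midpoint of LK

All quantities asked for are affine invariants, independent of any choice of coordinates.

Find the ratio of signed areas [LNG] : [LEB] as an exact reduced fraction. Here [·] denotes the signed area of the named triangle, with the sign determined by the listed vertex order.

Set B = (0, 0), L = (1, 0), Y = (0, 1), K = (3, -1); any affine frame gives the same invariant.
1. U is the centroid of triangle YKL ⇒ U = (4/3, 0)
2. P is the centroid of triangle UKB ⇒ P = (13/9, -1/3)
3. N is the midpoint of PL ⇒ N = (11/9, -1/6)
4. E is the centroid of triangle NUY ⇒ E = (23/27, 5/18)
5. G is the midpoint of LK ⇒ G = (2, -1/2)
2·[LNG] = 1/18, 2·[LEB] = 5/18
[LNG]:[LEB] = 1/18:5/18 = 1/5

[LNG]:[LEB] = 1/5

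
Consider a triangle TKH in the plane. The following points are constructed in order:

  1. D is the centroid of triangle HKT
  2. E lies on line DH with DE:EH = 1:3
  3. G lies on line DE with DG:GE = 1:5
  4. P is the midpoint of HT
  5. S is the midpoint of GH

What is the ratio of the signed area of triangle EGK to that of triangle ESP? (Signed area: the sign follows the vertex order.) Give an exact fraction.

Choose coordinates T = (0, 0), K = (1, 0), H = (0, 1).
1. D is the centroid of triangle HKT ⇒ D = (1/3, 1/3)
2. E lies on line DH with DE:EH = 1:3 ⇒ E = (1/4, 1/2)
3. G lies on line DE with DG:GE = 1:5 ⇒ G = (23/72, 13/36)
4. P is the midpoint of HT ⇒ P = (0, 1/2)
5. S is the midpoint of GH ⇒ S = (23/144, 49/72)
2·[EGK] = 5/72, 2·[ESP] = 13/288
[EGK]:[ESP] = 5/72:13/288 = 20/13

[EGK]:[ESP] = 20/13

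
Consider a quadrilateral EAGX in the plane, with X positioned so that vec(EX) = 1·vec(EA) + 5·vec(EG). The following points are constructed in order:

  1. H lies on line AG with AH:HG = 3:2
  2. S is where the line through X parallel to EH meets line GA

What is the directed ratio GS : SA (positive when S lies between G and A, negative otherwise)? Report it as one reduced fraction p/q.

GS:SA = -1/2

Work in coordinates with E = (0, 0), A = (1, 0), G = (0, 1), X = (1, 5).
1. H lies on line AG with AH:HG = 3:2 ⇒ H = (2/5, 3/5)
2. S is where the line through X parallel to EH meets line GA ⇒ S = (-1, 2)
S = G + t·(A−G) with t = -1, so GS:SA = t:(1−t) = -1:2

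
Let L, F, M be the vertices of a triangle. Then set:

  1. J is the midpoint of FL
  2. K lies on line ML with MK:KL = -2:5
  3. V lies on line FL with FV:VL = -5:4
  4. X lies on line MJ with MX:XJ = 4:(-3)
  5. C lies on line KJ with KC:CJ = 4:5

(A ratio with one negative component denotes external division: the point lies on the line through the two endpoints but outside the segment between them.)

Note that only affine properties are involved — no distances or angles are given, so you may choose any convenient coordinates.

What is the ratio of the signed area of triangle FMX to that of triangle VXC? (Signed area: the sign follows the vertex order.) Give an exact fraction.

Assign L = (0, 0), F = (1, 0), M = (0, 1) — the answer is frame-independent, so this choice is without loss of generality.
1. J is the midpoint of FL ⇒ J = (1/2, 0)
2. K lies on line ML with MK:KL = -2:5 ⇒ K = (0, 5/3)
3. V lies on line FL with FV:VL = -5:4 ⇒ V = (-4, 0)
4. X lies on line MJ with MX:XJ = 4:(-3) ⇒ X = (2, -3)
5. C lies on line KJ with KC:CJ = 4:5 ⇒ C = (2/9, 25/27)
2·[FMX] = 2, 2·[VXC] = 164/9
[FMX]:[VXC] = 2:164/9 = 9/82

[FMX]:[VXC] = 9/82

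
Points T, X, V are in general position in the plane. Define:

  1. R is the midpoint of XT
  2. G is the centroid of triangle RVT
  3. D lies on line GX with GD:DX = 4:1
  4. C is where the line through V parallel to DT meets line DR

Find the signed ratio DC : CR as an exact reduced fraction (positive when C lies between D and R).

Set T = (0, 0), X = (1, 0), V = (0, 1); any affine frame gives the same invariant.
1. R is the midpoint of XT ⇒ R = (1/2, 0)
2. G is the centroid of triangle RVT ⇒ G = (1/6, 1/3)
3. D lies on line GX with GD:DX = 4:1 ⇒ D = (5/6, 1/15)
4. C is where the line through V parallel to DT meets line DR ⇒ C = (55/6, 26/15)
C = D + t·(R−D) with t = -25, so DC:CR = t:(1−t) = -25:26

DC:CR = -25/26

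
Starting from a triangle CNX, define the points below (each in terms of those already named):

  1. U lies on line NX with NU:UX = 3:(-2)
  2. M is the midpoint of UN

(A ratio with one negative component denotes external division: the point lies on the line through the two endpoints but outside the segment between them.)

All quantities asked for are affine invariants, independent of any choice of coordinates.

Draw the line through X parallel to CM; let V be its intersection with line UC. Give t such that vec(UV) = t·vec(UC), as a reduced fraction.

t = 4/3

Assign C = (0, 0), N = (1, 0), X = (0, 1) — the answer is frame-independent, so this choice is without loss of generality.
1. U lies on line NX with NU:UX = 3:(-2) ⇒ U = (-2, 3)
2. M is the midpoint of UN ⇒ M = (-1/2, 3/2)
through X parallel to CM: direction (-1/2, 3/2); meets UC at V = (2/3, -1)
V = U + t·(C−U) with t = 4/3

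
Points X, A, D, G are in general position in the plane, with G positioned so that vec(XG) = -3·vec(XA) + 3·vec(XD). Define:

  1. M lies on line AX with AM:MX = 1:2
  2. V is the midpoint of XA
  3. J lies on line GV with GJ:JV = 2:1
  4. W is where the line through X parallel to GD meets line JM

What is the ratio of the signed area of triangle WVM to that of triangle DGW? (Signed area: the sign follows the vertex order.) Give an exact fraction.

Set X = (0, 0), A = (1, 0), D = (0, 1), G = (-3, 3); any affine frame gives the same invariant.
1. M lies on line AX with AM:MX = 1:2 ⇒ M = (2/3, 0)
2. V is the midpoint of XA ⇒ V = (1/2, 0)
3. J lies on line GV with GJ:JV = 2:1 ⇒ J = (-2/3, 1)
4. W is where the line through X parallel to GD meets line JM ⇒ W = (6, -4)
2·[WVM] = -2/3, 2·[DGW] = 3
[WVM]:[DGW] = -2/3:3 = -2/9

[WVM]:[DGW] = -2/9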